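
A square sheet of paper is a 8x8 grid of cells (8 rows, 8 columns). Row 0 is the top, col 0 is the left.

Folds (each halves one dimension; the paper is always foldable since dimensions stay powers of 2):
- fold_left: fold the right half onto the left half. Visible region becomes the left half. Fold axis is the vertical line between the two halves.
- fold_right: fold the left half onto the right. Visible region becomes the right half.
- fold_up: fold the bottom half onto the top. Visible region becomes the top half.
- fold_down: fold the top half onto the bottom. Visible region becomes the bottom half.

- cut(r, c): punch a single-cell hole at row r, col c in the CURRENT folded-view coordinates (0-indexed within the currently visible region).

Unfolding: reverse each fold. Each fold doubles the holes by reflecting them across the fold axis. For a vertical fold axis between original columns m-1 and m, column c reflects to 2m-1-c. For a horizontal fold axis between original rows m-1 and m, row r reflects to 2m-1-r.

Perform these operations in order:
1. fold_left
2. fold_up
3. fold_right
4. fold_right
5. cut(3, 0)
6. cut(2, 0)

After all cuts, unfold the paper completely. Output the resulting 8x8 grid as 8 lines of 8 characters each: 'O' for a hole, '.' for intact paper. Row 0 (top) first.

Answer: ........
........
OOOOOOOO
OOOOOOOO
OOOOOOOO
OOOOOOOO
........
........

Derivation:
Op 1 fold_left: fold axis v@4; visible region now rows[0,8) x cols[0,4) = 8x4
Op 2 fold_up: fold axis h@4; visible region now rows[0,4) x cols[0,4) = 4x4
Op 3 fold_right: fold axis v@2; visible region now rows[0,4) x cols[2,4) = 4x2
Op 4 fold_right: fold axis v@3; visible region now rows[0,4) x cols[3,4) = 4x1
Op 5 cut(3, 0): punch at orig (3,3); cuts so far [(3, 3)]; region rows[0,4) x cols[3,4) = 4x1
Op 6 cut(2, 0): punch at orig (2,3); cuts so far [(2, 3), (3, 3)]; region rows[0,4) x cols[3,4) = 4x1
Unfold 1 (reflect across v@3): 4 holes -> [(2, 2), (2, 3), (3, 2), (3, 3)]
Unfold 2 (reflect across v@2): 8 holes -> [(2, 0), (2, 1), (2, 2), (2, 3), (3, 0), (3, 1), (3, 2), (3, 3)]
Unfold 3 (reflect across h@4): 16 holes -> [(2, 0), (2, 1), (2, 2), (2, 3), (3, 0), (3, 1), (3, 2), (3, 3), (4, 0), (4, 1), (4, 2), (4, 3), (5, 0), (5, 1), (5, 2), (5, 3)]
Unfold 4 (reflect across v@4): 32 holes -> [(2, 0), (2, 1), (2, 2), (2, 3), (2, 4), (2, 5), (2, 6), (2, 7), (3, 0), (3, 1), (3, 2), (3, 3), (3, 4), (3, 5), (3, 6), (3, 7), (4, 0), (4, 1), (4, 2), (4, 3), (4, 4), (4, 5), (4, 6), (4, 7), (5, 0), (5, 1), (5, 2), (5, 3), (5, 4), (5, 5), (5, 6), (5, 7)]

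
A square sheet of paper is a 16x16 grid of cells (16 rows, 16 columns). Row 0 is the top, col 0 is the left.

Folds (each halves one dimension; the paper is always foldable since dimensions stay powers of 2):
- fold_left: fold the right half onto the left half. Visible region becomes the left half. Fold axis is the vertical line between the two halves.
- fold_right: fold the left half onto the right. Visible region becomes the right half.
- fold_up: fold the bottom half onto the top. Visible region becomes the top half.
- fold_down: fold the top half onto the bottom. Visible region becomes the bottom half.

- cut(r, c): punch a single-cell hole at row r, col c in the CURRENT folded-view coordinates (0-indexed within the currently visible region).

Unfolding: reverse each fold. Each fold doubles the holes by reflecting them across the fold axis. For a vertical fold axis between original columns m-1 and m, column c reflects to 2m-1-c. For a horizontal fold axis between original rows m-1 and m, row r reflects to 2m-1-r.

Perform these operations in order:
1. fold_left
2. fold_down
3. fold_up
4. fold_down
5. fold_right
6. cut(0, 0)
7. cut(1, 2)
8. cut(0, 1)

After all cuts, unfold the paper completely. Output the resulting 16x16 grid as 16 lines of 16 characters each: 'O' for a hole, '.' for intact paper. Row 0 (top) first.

Answer: .O....O..O....O.
..OOOO....OOOO..
..OOOO....OOOO..
.O....O..O....O.
.O....O..O....O.
..OOOO....OOOO..
..OOOO....OOOO..
.O....O..O....O.
.O....O..O....O.
..OOOO....OOOO..
..OOOO....OOOO..
.O....O..O....O.
.O....O..O....O.
..OOOO....OOOO..
..OOOO....OOOO..
.O....O..O....O.

Derivation:
Op 1 fold_left: fold axis v@8; visible region now rows[0,16) x cols[0,8) = 16x8
Op 2 fold_down: fold axis h@8; visible region now rows[8,16) x cols[0,8) = 8x8
Op 3 fold_up: fold axis h@12; visible region now rows[8,12) x cols[0,8) = 4x8
Op 4 fold_down: fold axis h@10; visible region now rows[10,12) x cols[0,8) = 2x8
Op 5 fold_right: fold axis v@4; visible region now rows[10,12) x cols[4,8) = 2x4
Op 6 cut(0, 0): punch at orig (10,4); cuts so far [(10, 4)]; region rows[10,12) x cols[4,8) = 2x4
Op 7 cut(1, 2): punch at orig (11,6); cuts so far [(10, 4), (11, 6)]; region rows[10,12) x cols[4,8) = 2x4
Op 8 cut(0, 1): punch at orig (10,5); cuts so far [(10, 4), (10, 5), (11, 6)]; region rows[10,12) x cols[4,8) = 2x4
Unfold 1 (reflect across v@4): 6 holes -> [(10, 2), (10, 3), (10, 4), (10, 5), (11, 1), (11, 6)]
Unfold 2 (reflect across h@10): 12 holes -> [(8, 1), (8, 6), (9, 2), (9, 3), (9, 4), (9, 5), (10, 2), (10, 3), (10, 4), (10, 5), (11, 1), (11, 6)]
Unfold 3 (reflect across h@12): 24 holes -> [(8, 1), (8, 6), (9, 2), (9, 3), (9, 4), (9, 5), (10, 2), (10, 3), (10, 4), (10, 5), (11, 1), (11, 6), (12, 1), (12, 6), (13, 2), (13, 3), (13, 4), (13, 5), (14, 2), (14, 3), (14, 4), (14, 5), (15, 1), (15, 6)]
Unfold 4 (reflect across h@8): 48 holes -> [(0, 1), (0, 6), (1, 2), (1, 3), (1, 4), (1, 5), (2, 2), (2, 3), (2, 4), (2, 5), (3, 1), (3, 6), (4, 1), (4, 6), (5, 2), (5, 3), (5, 4), (5, 5), (6, 2), (6, 3), (6, 4), (6, 5), (7, 1), (7, 6), (8, 1), (8, 6), (9, 2), (9, 3), (9, 4), (9, 5), (10, 2), (10, 3), (10, 4), (10, 5), (11, 1), (11, 6), (12, 1), (12, 6), (13, 2), (13, 3), (13, 4), (13, 5), (14, 2), (14, 3), (14, 4), (14, 5), (15, 1), (15, 6)]
Unfold 5 (reflect across v@8): 96 holes -> [(0, 1), (0, 6), (0, 9), (0, 14), (1, 2), (1, 3), (1, 4), (1, 5), (1, 10), (1, 11), (1, 12), (1, 13), (2, 2), (2, 3), (2, 4), (2, 5), (2, 10), (2, 11), (2, 12), (2, 13), (3, 1), (3, 6), (3, 9), (3, 14), (4, 1), (4, 6), (4, 9), (4, 14), (5, 2), (5, 3), (5, 4), (5, 5), (5, 10), (5, 11), (5, 12), (5, 13), (6, 2), (6, 3), (6, 4), (6, 5), (6, 10), (6, 11), (6, 12), (6, 13), (7, 1), (7, 6), (7, 9), (7, 14), (8, 1), (8, 6), (8, 9), (8, 14), (9, 2), (9, 3), (9, 4), (9, 5), (9, 10), (9, 11), (9, 12), (9, 13), (10, 2), (10, 3), (10, 4), (10, 5), (10, 10), (10, 11), (10, 12), (10, 13), (11, 1), (11, 6), (11, 9), (11, 14), (12, 1), (12, 6), (12, 9), (12, 14), (13, 2), (13, 3), (13, 4), (13, 5), (13, 10), (13, 11), (13, 12), (13, 13), (14, 2), (14, 3), (14, 4), (14, 5), (14, 10), (14, 11), (14, 12), (14, 13), (15, 1), (15, 6), (15, 9), (15, 14)]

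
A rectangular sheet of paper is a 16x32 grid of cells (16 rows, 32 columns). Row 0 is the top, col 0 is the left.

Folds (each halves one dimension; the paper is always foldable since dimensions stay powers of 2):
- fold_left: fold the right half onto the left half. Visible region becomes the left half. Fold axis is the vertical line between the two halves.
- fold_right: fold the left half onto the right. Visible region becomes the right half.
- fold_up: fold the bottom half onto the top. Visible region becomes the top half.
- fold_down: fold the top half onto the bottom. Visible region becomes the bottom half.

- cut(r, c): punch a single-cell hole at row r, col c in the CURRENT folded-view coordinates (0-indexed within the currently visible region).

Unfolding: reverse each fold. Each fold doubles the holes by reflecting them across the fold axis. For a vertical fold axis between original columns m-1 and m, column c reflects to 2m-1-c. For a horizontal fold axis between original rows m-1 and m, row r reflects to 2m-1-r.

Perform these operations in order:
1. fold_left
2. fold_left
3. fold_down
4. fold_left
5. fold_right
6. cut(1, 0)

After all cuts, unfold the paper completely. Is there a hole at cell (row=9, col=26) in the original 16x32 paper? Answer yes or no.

Op 1 fold_left: fold axis v@16; visible region now rows[0,16) x cols[0,16) = 16x16
Op 2 fold_left: fold axis v@8; visible region now rows[0,16) x cols[0,8) = 16x8
Op 3 fold_down: fold axis h@8; visible region now rows[8,16) x cols[0,8) = 8x8
Op 4 fold_left: fold axis v@4; visible region now rows[8,16) x cols[0,4) = 8x4
Op 5 fold_right: fold axis v@2; visible region now rows[8,16) x cols[2,4) = 8x2
Op 6 cut(1, 0): punch at orig (9,2); cuts so far [(9, 2)]; region rows[8,16) x cols[2,4) = 8x2
Unfold 1 (reflect across v@2): 2 holes -> [(9, 1), (9, 2)]
Unfold 2 (reflect across v@4): 4 holes -> [(9, 1), (9, 2), (9, 5), (9, 6)]
Unfold 3 (reflect across h@8): 8 holes -> [(6, 1), (6, 2), (6, 5), (6, 6), (9, 1), (9, 2), (9, 5), (9, 6)]
Unfold 4 (reflect across v@8): 16 holes -> [(6, 1), (6, 2), (6, 5), (6, 6), (6, 9), (6, 10), (6, 13), (6, 14), (9, 1), (9, 2), (9, 5), (9, 6), (9, 9), (9, 10), (9, 13), (9, 14)]
Unfold 5 (reflect across v@16): 32 holes -> [(6, 1), (6, 2), (6, 5), (6, 6), (6, 9), (6, 10), (6, 13), (6, 14), (6, 17), (6, 18), (6, 21), (6, 22), (6, 25), (6, 26), (6, 29), (6, 30), (9, 1), (9, 2), (9, 5), (9, 6), (9, 9), (9, 10), (9, 13), (9, 14), (9, 17), (9, 18), (9, 21), (9, 22), (9, 25), (9, 26), (9, 29), (9, 30)]
Holes: [(6, 1), (6, 2), (6, 5), (6, 6), (6, 9), (6, 10), (6, 13), (6, 14), (6, 17), (6, 18), (6, 21), (6, 22), (6, 25), (6, 26), (6, 29), (6, 30), (9, 1), (9, 2), (9, 5), (9, 6), (9, 9), (9, 10), (9, 13), (9, 14), (9, 17), (9, 18), (9, 21), (9, 22), (9, 25), (9, 26), (9, 29), (9, 30)]

Answer: yes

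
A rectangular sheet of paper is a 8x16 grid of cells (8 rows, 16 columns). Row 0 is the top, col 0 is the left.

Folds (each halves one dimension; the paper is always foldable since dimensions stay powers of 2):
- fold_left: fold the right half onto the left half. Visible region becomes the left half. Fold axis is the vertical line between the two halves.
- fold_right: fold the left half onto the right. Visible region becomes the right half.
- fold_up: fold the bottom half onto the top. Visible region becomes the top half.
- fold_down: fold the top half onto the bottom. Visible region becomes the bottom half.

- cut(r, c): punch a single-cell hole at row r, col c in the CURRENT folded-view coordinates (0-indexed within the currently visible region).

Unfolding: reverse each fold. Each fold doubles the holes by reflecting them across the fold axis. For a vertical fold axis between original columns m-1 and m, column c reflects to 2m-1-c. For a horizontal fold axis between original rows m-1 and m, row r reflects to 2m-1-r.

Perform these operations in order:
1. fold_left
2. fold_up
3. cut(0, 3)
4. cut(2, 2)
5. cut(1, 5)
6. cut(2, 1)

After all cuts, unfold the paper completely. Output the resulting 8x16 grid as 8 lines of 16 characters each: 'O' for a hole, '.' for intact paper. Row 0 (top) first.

Answer: ...O........O...
.....O....O.....
.OO..........OO.
................
................
.OO..........OO.
.....O....O.....
...O........O...

Derivation:
Op 1 fold_left: fold axis v@8; visible region now rows[0,8) x cols[0,8) = 8x8
Op 2 fold_up: fold axis h@4; visible region now rows[0,4) x cols[0,8) = 4x8
Op 3 cut(0, 3): punch at orig (0,3); cuts so far [(0, 3)]; region rows[0,4) x cols[0,8) = 4x8
Op 4 cut(2, 2): punch at orig (2,2); cuts so far [(0, 3), (2, 2)]; region rows[0,4) x cols[0,8) = 4x8
Op 5 cut(1, 5): punch at orig (1,5); cuts so far [(0, 3), (1, 5), (2, 2)]; region rows[0,4) x cols[0,8) = 4x8
Op 6 cut(2, 1): punch at orig (2,1); cuts so far [(0, 3), (1, 5), (2, 1), (2, 2)]; region rows[0,4) x cols[0,8) = 4x8
Unfold 1 (reflect across h@4): 8 holes -> [(0, 3), (1, 5), (2, 1), (2, 2), (5, 1), (5, 2), (6, 5), (7, 3)]
Unfold 2 (reflect across v@8): 16 holes -> [(0, 3), (0, 12), (1, 5), (1, 10), (2, 1), (2, 2), (2, 13), (2, 14), (5, 1), (5, 2), (5, 13), (5, 14), (6, 5), (6, 10), (7, 3), (7, 12)]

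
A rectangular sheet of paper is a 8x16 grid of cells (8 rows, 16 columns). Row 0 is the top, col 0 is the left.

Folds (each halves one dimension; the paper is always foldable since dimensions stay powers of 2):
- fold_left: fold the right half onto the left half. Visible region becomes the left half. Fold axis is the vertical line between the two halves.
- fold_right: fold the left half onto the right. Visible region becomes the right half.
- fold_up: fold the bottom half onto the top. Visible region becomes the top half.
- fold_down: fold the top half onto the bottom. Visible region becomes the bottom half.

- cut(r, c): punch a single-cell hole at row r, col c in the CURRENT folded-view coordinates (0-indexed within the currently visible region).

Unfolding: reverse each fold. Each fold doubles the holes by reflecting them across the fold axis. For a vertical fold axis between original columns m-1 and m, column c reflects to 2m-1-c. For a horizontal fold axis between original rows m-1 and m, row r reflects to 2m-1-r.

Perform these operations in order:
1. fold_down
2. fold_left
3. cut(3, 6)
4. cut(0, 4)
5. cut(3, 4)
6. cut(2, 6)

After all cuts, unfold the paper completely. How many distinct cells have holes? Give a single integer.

Op 1 fold_down: fold axis h@4; visible region now rows[4,8) x cols[0,16) = 4x16
Op 2 fold_left: fold axis v@8; visible region now rows[4,8) x cols[0,8) = 4x8
Op 3 cut(3, 6): punch at orig (7,6); cuts so far [(7, 6)]; region rows[4,8) x cols[0,8) = 4x8
Op 4 cut(0, 4): punch at orig (4,4); cuts so far [(4, 4), (7, 6)]; region rows[4,8) x cols[0,8) = 4x8
Op 5 cut(3, 4): punch at orig (7,4); cuts so far [(4, 4), (7, 4), (7, 6)]; region rows[4,8) x cols[0,8) = 4x8
Op 6 cut(2, 6): punch at orig (6,6); cuts so far [(4, 4), (6, 6), (7, 4), (7, 6)]; region rows[4,8) x cols[0,8) = 4x8
Unfold 1 (reflect across v@8): 8 holes -> [(4, 4), (4, 11), (6, 6), (6, 9), (7, 4), (7, 6), (7, 9), (7, 11)]
Unfold 2 (reflect across h@4): 16 holes -> [(0, 4), (0, 6), (0, 9), (0, 11), (1, 6), (1, 9), (3, 4), (3, 11), (4, 4), (4, 11), (6, 6), (6, 9), (7, 4), (7, 6), (7, 9), (7, 11)]

Answer: 16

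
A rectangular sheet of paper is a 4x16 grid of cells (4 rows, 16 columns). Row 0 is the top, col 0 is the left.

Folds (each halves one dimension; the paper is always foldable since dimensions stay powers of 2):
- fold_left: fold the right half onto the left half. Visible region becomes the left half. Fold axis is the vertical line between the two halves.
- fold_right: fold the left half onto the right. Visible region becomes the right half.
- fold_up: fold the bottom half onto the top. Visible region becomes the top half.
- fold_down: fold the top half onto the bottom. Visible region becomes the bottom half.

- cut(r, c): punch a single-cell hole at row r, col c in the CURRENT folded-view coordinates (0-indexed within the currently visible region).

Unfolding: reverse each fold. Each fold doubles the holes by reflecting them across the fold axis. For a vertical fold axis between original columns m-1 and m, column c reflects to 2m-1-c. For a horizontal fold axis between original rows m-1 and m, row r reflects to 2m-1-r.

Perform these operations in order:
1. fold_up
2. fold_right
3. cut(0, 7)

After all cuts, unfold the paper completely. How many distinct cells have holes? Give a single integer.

Op 1 fold_up: fold axis h@2; visible region now rows[0,2) x cols[0,16) = 2x16
Op 2 fold_right: fold axis v@8; visible region now rows[0,2) x cols[8,16) = 2x8
Op 3 cut(0, 7): punch at orig (0,15); cuts so far [(0, 15)]; region rows[0,2) x cols[8,16) = 2x8
Unfold 1 (reflect across v@8): 2 holes -> [(0, 0), (0, 15)]
Unfold 2 (reflect across h@2): 4 holes -> [(0, 0), (0, 15), (3, 0), (3, 15)]

Answer: 4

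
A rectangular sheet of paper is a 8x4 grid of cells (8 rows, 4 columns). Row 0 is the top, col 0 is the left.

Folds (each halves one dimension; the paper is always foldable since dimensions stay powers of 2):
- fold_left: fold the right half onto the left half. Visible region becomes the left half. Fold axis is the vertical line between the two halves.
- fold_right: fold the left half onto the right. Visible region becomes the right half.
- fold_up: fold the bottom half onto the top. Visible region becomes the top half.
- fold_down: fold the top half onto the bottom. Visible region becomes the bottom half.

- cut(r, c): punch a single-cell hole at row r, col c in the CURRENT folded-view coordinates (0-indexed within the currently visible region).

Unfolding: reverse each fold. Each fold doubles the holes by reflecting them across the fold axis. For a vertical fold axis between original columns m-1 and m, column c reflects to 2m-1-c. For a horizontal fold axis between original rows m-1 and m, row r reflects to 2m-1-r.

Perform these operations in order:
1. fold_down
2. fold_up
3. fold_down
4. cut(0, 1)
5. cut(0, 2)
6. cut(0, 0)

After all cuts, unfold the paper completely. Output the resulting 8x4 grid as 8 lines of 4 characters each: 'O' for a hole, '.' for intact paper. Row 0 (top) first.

Op 1 fold_down: fold axis h@4; visible region now rows[4,8) x cols[0,4) = 4x4
Op 2 fold_up: fold axis h@6; visible region now rows[4,6) x cols[0,4) = 2x4
Op 3 fold_down: fold axis h@5; visible region now rows[5,6) x cols[0,4) = 1x4
Op 4 cut(0, 1): punch at orig (5,1); cuts so far [(5, 1)]; region rows[5,6) x cols[0,4) = 1x4
Op 5 cut(0, 2): punch at orig (5,2); cuts so far [(5, 1), (5, 2)]; region rows[5,6) x cols[0,4) = 1x4
Op 6 cut(0, 0): punch at orig (5,0); cuts so far [(5, 0), (5, 1), (5, 2)]; region rows[5,6) x cols[0,4) = 1x4
Unfold 1 (reflect across h@5): 6 holes -> [(4, 0), (4, 1), (4, 2), (5, 0), (5, 1), (5, 2)]
Unfold 2 (reflect across h@6): 12 holes -> [(4, 0), (4, 1), (4, 2), (5, 0), (5, 1), (5, 2), (6, 0), (6, 1), (6, 2), (7, 0), (7, 1), (7, 2)]
Unfold 3 (reflect across h@4): 24 holes -> [(0, 0), (0, 1), (0, 2), (1, 0), (1, 1), (1, 2), (2, 0), (2, 1), (2, 2), (3, 0), (3, 1), (3, 2), (4, 0), (4, 1), (4, 2), (5, 0), (5, 1), (5, 2), (6, 0), (6, 1), (6, 2), (7, 0), (7, 1), (7, 2)]

Answer: OOO.
OOO.
OOO.
OOO.
OOO.
OOO.
OOO.
OOO.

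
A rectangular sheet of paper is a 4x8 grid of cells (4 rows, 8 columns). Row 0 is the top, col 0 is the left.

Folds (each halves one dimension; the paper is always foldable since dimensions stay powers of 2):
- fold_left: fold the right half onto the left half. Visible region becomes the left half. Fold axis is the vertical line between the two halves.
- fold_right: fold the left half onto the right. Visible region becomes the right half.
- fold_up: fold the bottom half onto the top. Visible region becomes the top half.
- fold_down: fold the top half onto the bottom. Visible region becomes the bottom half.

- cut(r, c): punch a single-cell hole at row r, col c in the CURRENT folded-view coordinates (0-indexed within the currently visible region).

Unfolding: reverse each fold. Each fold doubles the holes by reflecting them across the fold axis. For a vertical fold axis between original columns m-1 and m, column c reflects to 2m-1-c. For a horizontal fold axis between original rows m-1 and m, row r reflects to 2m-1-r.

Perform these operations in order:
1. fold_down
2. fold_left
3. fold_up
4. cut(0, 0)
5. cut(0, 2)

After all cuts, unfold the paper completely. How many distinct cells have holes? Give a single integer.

Op 1 fold_down: fold axis h@2; visible region now rows[2,4) x cols[0,8) = 2x8
Op 2 fold_left: fold axis v@4; visible region now rows[2,4) x cols[0,4) = 2x4
Op 3 fold_up: fold axis h@3; visible region now rows[2,3) x cols[0,4) = 1x4
Op 4 cut(0, 0): punch at orig (2,0); cuts so far [(2, 0)]; region rows[2,3) x cols[0,4) = 1x4
Op 5 cut(0, 2): punch at orig (2,2); cuts so far [(2, 0), (2, 2)]; region rows[2,3) x cols[0,4) = 1x4
Unfold 1 (reflect across h@3): 4 holes -> [(2, 0), (2, 2), (3, 0), (3, 2)]
Unfold 2 (reflect across v@4): 8 holes -> [(2, 0), (2, 2), (2, 5), (2, 7), (3, 0), (3, 2), (3, 5), (3, 7)]
Unfold 3 (reflect across h@2): 16 holes -> [(0, 0), (0, 2), (0, 5), (0, 7), (1, 0), (1, 2), (1, 5), (1, 7), (2, 0), (2, 2), (2, 5), (2, 7), (3, 0), (3, 2), (3, 5), (3, 7)]

Answer: 16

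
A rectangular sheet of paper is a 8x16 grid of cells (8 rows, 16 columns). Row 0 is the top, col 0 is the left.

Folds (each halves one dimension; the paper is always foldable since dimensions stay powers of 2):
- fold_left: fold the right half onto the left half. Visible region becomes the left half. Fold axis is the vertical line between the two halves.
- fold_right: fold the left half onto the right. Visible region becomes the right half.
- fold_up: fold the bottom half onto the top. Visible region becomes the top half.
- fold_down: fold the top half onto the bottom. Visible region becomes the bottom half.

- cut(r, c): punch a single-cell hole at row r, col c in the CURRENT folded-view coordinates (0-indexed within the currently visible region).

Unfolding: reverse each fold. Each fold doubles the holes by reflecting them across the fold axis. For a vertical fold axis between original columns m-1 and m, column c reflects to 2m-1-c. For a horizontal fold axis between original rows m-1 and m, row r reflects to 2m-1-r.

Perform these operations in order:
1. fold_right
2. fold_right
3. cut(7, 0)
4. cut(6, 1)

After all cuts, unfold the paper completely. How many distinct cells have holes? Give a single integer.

Op 1 fold_right: fold axis v@8; visible region now rows[0,8) x cols[8,16) = 8x8
Op 2 fold_right: fold axis v@12; visible region now rows[0,8) x cols[12,16) = 8x4
Op 3 cut(7, 0): punch at orig (7,12); cuts so far [(7, 12)]; region rows[0,8) x cols[12,16) = 8x4
Op 4 cut(6, 1): punch at orig (6,13); cuts so far [(6, 13), (7, 12)]; region rows[0,8) x cols[12,16) = 8x4
Unfold 1 (reflect across v@12): 4 holes -> [(6, 10), (6, 13), (7, 11), (7, 12)]
Unfold 2 (reflect across v@8): 8 holes -> [(6, 2), (6, 5), (6, 10), (6, 13), (7, 3), (7, 4), (7, 11), (7, 12)]

Answer: 8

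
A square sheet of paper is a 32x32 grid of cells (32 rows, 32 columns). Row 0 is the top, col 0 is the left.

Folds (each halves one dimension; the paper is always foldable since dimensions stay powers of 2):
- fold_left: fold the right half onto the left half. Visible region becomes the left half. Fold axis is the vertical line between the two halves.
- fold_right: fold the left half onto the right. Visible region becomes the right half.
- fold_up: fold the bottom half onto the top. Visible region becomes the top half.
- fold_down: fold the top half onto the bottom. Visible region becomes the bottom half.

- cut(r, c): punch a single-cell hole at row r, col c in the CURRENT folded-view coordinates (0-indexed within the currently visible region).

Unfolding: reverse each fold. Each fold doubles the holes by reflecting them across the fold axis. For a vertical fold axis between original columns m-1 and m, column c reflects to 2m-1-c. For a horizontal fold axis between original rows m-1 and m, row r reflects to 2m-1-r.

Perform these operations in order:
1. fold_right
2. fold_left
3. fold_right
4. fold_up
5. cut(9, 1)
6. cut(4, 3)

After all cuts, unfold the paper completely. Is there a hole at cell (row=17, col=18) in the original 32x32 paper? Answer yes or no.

Op 1 fold_right: fold axis v@16; visible region now rows[0,32) x cols[16,32) = 32x16
Op 2 fold_left: fold axis v@24; visible region now rows[0,32) x cols[16,24) = 32x8
Op 3 fold_right: fold axis v@20; visible region now rows[0,32) x cols[20,24) = 32x4
Op 4 fold_up: fold axis h@16; visible region now rows[0,16) x cols[20,24) = 16x4
Op 5 cut(9, 1): punch at orig (9,21); cuts so far [(9, 21)]; region rows[0,16) x cols[20,24) = 16x4
Op 6 cut(4, 3): punch at orig (4,23); cuts so far [(4, 23), (9, 21)]; region rows[0,16) x cols[20,24) = 16x4
Unfold 1 (reflect across h@16): 4 holes -> [(4, 23), (9, 21), (22, 21), (27, 23)]
Unfold 2 (reflect across v@20): 8 holes -> [(4, 16), (4, 23), (9, 18), (9, 21), (22, 18), (22, 21), (27, 16), (27, 23)]
Unfold 3 (reflect across v@24): 16 holes -> [(4, 16), (4, 23), (4, 24), (4, 31), (9, 18), (9, 21), (9, 26), (9, 29), (22, 18), (22, 21), (22, 26), (22, 29), (27, 16), (27, 23), (27, 24), (27, 31)]
Unfold 4 (reflect across v@16): 32 holes -> [(4, 0), (4, 7), (4, 8), (4, 15), (4, 16), (4, 23), (4, 24), (4, 31), (9, 2), (9, 5), (9, 10), (9, 13), (9, 18), (9, 21), (9, 26), (9, 29), (22, 2), (22, 5), (22, 10), (22, 13), (22, 18), (22, 21), (22, 26), (22, 29), (27, 0), (27, 7), (27, 8), (27, 15), (27, 16), (27, 23), (27, 24), (27, 31)]
Holes: [(4, 0), (4, 7), (4, 8), (4, 15), (4, 16), (4, 23), (4, 24), (4, 31), (9, 2), (9, 5), (9, 10), (9, 13), (9, 18), (9, 21), (9, 26), (9, 29), (22, 2), (22, 5), (22, 10), (22, 13), (22, 18), (22, 21), (22, 26), (22, 29), (27, 0), (27, 7), (27, 8), (27, 15), (27, 16), (27, 23), (27, 24), (27, 31)]

Answer: no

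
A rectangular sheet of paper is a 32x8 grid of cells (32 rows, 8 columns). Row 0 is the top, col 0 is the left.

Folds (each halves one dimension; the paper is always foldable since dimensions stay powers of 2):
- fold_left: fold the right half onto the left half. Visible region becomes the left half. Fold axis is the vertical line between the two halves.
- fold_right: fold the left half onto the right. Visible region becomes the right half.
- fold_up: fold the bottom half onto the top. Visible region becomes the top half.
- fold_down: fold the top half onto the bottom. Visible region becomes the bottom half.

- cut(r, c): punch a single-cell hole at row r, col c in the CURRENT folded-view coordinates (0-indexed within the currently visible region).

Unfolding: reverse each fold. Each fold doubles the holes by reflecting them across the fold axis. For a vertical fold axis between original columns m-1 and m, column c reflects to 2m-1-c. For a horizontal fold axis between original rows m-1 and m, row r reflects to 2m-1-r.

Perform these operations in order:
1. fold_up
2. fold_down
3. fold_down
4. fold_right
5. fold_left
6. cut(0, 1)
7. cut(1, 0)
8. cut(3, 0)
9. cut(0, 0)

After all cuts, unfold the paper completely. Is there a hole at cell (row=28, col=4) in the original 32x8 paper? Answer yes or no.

Op 1 fold_up: fold axis h@16; visible region now rows[0,16) x cols[0,8) = 16x8
Op 2 fold_down: fold axis h@8; visible region now rows[8,16) x cols[0,8) = 8x8
Op 3 fold_down: fold axis h@12; visible region now rows[12,16) x cols[0,8) = 4x8
Op 4 fold_right: fold axis v@4; visible region now rows[12,16) x cols[4,8) = 4x4
Op 5 fold_left: fold axis v@6; visible region now rows[12,16) x cols[4,6) = 4x2
Op 6 cut(0, 1): punch at orig (12,5); cuts so far [(12, 5)]; region rows[12,16) x cols[4,6) = 4x2
Op 7 cut(1, 0): punch at orig (13,4); cuts so far [(12, 5), (13, 4)]; region rows[12,16) x cols[4,6) = 4x2
Op 8 cut(3, 0): punch at orig (15,4); cuts so far [(12, 5), (13, 4), (15, 4)]; region rows[12,16) x cols[4,6) = 4x2
Op 9 cut(0, 0): punch at orig (12,4); cuts so far [(12, 4), (12, 5), (13, 4), (15, 4)]; region rows[12,16) x cols[4,6) = 4x2
Unfold 1 (reflect across v@6): 8 holes -> [(12, 4), (12, 5), (12, 6), (12, 7), (13, 4), (13, 7), (15, 4), (15, 7)]
Unfold 2 (reflect across v@4): 16 holes -> [(12, 0), (12, 1), (12, 2), (12, 3), (12, 4), (12, 5), (12, 6), (12, 7), (13, 0), (13, 3), (13, 4), (13, 7), (15, 0), (15, 3), (15, 4), (15, 7)]
Unfold 3 (reflect across h@12): 32 holes -> [(8, 0), (8, 3), (8, 4), (8, 7), (10, 0), (10, 3), (10, 4), (10, 7), (11, 0), (11, 1), (11, 2), (11, 3), (11, 4), (11, 5), (11, 6), (11, 7), (12, 0), (12, 1), (12, 2), (12, 3), (12, 4), (12, 5), (12, 6), (12, 7), (13, 0), (13, 3), (13, 4), (13, 7), (15, 0), (15, 3), (15, 4), (15, 7)]
Unfold 4 (reflect across h@8): 64 holes -> [(0, 0), (0, 3), (0, 4), (0, 7), (2, 0), (2, 3), (2, 4), (2, 7), (3, 0), (3, 1), (3, 2), (3, 3), (3, 4), (3, 5), (3, 6), (3, 7), (4, 0), (4, 1), (4, 2), (4, 3), (4, 4), (4, 5), (4, 6), (4, 7), (5, 0), (5, 3), (5, 4), (5, 7), (7, 0), (7, 3), (7, 4), (7, 7), (8, 0), (8, 3), (8, 4), (8, 7), (10, 0), (10, 3), (10, 4), (10, 7), (11, 0), (11, 1), (11, 2), (11, 3), (11, 4), (11, 5), (11, 6), (11, 7), (12, 0), (12, 1), (12, 2), (12, 3), (12, 4), (12, 5), (12, 6), (12, 7), (13, 0), (13, 3), (13, 4), (13, 7), (15, 0), (15, 3), (15, 4), (15, 7)]
Unfold 5 (reflect across h@16): 128 holes -> [(0, 0), (0, 3), (0, 4), (0, 7), (2, 0), (2, 3), (2, 4), (2, 7), (3, 0), (3, 1), (3, 2), (3, 3), (3, 4), (3, 5), (3, 6), (3, 7), (4, 0), (4, 1), (4, 2), (4, 3), (4, 4), (4, 5), (4, 6), (4, 7), (5, 0), (5, 3), (5, 4), (5, 7), (7, 0), (7, 3), (7, 4), (7, 7), (8, 0), (8, 3), (8, 4), (8, 7), (10, 0), (10, 3), (10, 4), (10, 7), (11, 0), (11, 1), (11, 2), (11, 3), (11, 4), (11, 5), (11, 6), (11, 7), (12, 0), (12, 1), (12, 2), (12, 3), (12, 4), (12, 5), (12, 6), (12, 7), (13, 0), (13, 3), (13, 4), (13, 7), (15, 0), (15, 3), (15, 4), (15, 7), (16, 0), (16, 3), (16, 4), (16, 7), (18, 0), (18, 3), (18, 4), (18, 7), (19, 0), (19, 1), (19, 2), (19, 3), (19, 4), (19, 5), (19, 6), (19, 7), (20, 0), (20, 1), (20, 2), (20, 3), (20, 4), (20, 5), (20, 6), (20, 7), (21, 0), (21, 3), (21, 4), (21, 7), (23, 0), (23, 3), (23, 4), (23, 7), (24, 0), (24, 3), (24, 4), (24, 7), (26, 0), (26, 3), (26, 4), (26, 7), (27, 0), (27, 1), (27, 2), (27, 3), (27, 4), (27, 5), (27, 6), (27, 7), (28, 0), (28, 1), (28, 2), (28, 3), (28, 4), (28, 5), (28, 6), (28, 7), (29, 0), (29, 3), (29, 4), (29, 7), (31, 0), (31, 3), (31, 4), (31, 7)]
Holes: [(0, 0), (0, 3), (0, 4), (0, 7), (2, 0), (2, 3), (2, 4), (2, 7), (3, 0), (3, 1), (3, 2), (3, 3), (3, 4), (3, 5), (3, 6), (3, 7), (4, 0), (4, 1), (4, 2), (4, 3), (4, 4), (4, 5), (4, 6), (4, 7), (5, 0), (5, 3), (5, 4), (5, 7), (7, 0), (7, 3), (7, 4), (7, 7), (8, 0), (8, 3), (8, 4), (8, 7), (10, 0), (10, 3), (10, 4), (10, 7), (11, 0), (11, 1), (11, 2), (11, 3), (11, 4), (11, 5), (11, 6), (11, 7), (12, 0), (12, 1), (12, 2), (12, 3), (12, 4), (12, 5), (12, 6), (12, 7), (13, 0), (13, 3), (13, 4), (13, 7), (15, 0), (15, 3), (15, 4), (15, 7), (16, 0), (16, 3), (16, 4), (16, 7), (18, 0), (18, 3), (18, 4), (18, 7), (19, 0), (19, 1), (19, 2), (19, 3), (19, 4), (19, 5), (19, 6), (19, 7), (20, 0), (20, 1), (20, 2), (20, 3), (20, 4), (20, 5), (20, 6), (20, 7), (21, 0), (21, 3), (21, 4), (21, 7), (23, 0), (23, 3), (23, 4), (23, 7), (24, 0), (24, 3), (24, 4), (24, 7), (26, 0), (26, 3), (26, 4), (26, 7), (27, 0), (27, 1), (27, 2), (27, 3), (27, 4), (27, 5), (27, 6), (27, 7), (28, 0), (28, 1), (28, 2), (28, 3), (28, 4), (28, 5), (28, 6), (28, 7), (29, 0), (29, 3), (29, 4), (29, 7), (31, 0), (31, 3), (31, 4), (31, 7)]

Answer: yes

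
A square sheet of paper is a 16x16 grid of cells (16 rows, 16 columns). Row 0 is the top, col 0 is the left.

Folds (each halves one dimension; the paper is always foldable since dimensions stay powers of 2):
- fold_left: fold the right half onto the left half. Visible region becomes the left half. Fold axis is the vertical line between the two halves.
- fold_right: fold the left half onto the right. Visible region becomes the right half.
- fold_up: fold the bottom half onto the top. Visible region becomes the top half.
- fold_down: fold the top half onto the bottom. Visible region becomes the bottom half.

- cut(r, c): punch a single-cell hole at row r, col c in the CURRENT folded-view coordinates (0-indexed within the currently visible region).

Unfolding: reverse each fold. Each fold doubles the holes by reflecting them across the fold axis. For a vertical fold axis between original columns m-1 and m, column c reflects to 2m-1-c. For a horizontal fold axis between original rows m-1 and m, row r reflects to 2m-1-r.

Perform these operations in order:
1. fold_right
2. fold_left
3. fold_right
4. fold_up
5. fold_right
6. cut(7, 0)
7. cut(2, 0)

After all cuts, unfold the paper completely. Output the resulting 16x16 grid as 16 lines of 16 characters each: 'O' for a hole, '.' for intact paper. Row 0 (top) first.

Op 1 fold_right: fold axis v@8; visible region now rows[0,16) x cols[8,16) = 16x8
Op 2 fold_left: fold axis v@12; visible region now rows[0,16) x cols[8,12) = 16x4
Op 3 fold_right: fold axis v@10; visible region now rows[0,16) x cols[10,12) = 16x2
Op 4 fold_up: fold axis h@8; visible region now rows[0,8) x cols[10,12) = 8x2
Op 5 fold_right: fold axis v@11; visible region now rows[0,8) x cols[11,12) = 8x1
Op 6 cut(7, 0): punch at orig (7,11); cuts so far [(7, 11)]; region rows[0,8) x cols[11,12) = 8x1
Op 7 cut(2, 0): punch at orig (2,11); cuts so far [(2, 11), (7, 11)]; region rows[0,8) x cols[11,12) = 8x1
Unfold 1 (reflect across v@11): 4 holes -> [(2, 10), (2, 11), (7, 10), (7, 11)]
Unfold 2 (reflect across h@8): 8 holes -> [(2, 10), (2, 11), (7, 10), (7, 11), (8, 10), (8, 11), (13, 10), (13, 11)]
Unfold 3 (reflect across v@10): 16 holes -> [(2, 8), (2, 9), (2, 10), (2, 11), (7, 8), (7, 9), (7, 10), (7, 11), (8, 8), (8, 9), (8, 10), (8, 11), (13, 8), (13, 9), (13, 10), (13, 11)]
Unfold 4 (reflect across v@12): 32 holes -> [(2, 8), (2, 9), (2, 10), (2, 11), (2, 12), (2, 13), (2, 14), (2, 15), (7, 8), (7, 9), (7, 10), (7, 11), (7, 12), (7, 13), (7, 14), (7, 15), (8, 8), (8, 9), (8, 10), (8, 11), (8, 12), (8, 13), (8, 14), (8, 15), (13, 8), (13, 9), (13, 10), (13, 11), (13, 12), (13, 13), (13, 14), (13, 15)]
Unfold 5 (reflect across v@8): 64 holes -> [(2, 0), (2, 1), (2, 2), (2, 3), (2, 4), (2, 5), (2, 6), (2, 7), (2, 8), (2, 9), (2, 10), (2, 11), (2, 12), (2, 13), (2, 14), (2, 15), (7, 0), (7, 1), (7, 2), (7, 3), (7, 4), (7, 5), (7, 6), (7, 7), (7, 8), (7, 9), (7, 10), (7, 11), (7, 12), (7, 13), (7, 14), (7, 15), (8, 0), (8, 1), (8, 2), (8, 3), (8, 4), (8, 5), (8, 6), (8, 7), (8, 8), (8, 9), (8, 10), (8, 11), (8, 12), (8, 13), (8, 14), (8, 15), (13, 0), (13, 1), (13, 2), (13, 3), (13, 4), (13, 5), (13, 6), (13, 7), (13, 8), (13, 9), (13, 10), (13, 11), (13, 12), (13, 13), (13, 14), (13, 15)]

Answer: ................
................
OOOOOOOOOOOOOOOO
................
................
................
................
OOOOOOOOOOOOOOOO
OOOOOOOOOOOOOOOO
................
................
................
................
OOOOOOOOOOOOOOOO
................
................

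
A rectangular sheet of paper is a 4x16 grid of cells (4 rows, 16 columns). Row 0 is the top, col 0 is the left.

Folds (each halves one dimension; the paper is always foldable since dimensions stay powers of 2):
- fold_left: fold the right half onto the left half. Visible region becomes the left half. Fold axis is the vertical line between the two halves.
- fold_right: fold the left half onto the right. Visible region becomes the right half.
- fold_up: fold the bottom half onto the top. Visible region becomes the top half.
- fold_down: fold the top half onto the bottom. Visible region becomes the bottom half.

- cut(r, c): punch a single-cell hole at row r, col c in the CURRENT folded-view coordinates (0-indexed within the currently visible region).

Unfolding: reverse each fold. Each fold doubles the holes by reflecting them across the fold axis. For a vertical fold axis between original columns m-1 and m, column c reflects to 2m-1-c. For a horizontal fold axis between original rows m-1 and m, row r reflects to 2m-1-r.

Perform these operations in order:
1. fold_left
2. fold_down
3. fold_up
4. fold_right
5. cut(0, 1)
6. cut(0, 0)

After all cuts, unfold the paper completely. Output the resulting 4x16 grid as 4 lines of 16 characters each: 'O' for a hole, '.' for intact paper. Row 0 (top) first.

Answer: ..OOOO....OOOO..
..OOOO....OOOO..
..OOOO....OOOO..
..OOOO....OOOO..

Derivation:
Op 1 fold_left: fold axis v@8; visible region now rows[0,4) x cols[0,8) = 4x8
Op 2 fold_down: fold axis h@2; visible region now rows[2,4) x cols[0,8) = 2x8
Op 3 fold_up: fold axis h@3; visible region now rows[2,3) x cols[0,8) = 1x8
Op 4 fold_right: fold axis v@4; visible region now rows[2,3) x cols[4,8) = 1x4
Op 5 cut(0, 1): punch at orig (2,5); cuts so far [(2, 5)]; region rows[2,3) x cols[4,8) = 1x4
Op 6 cut(0, 0): punch at orig (2,4); cuts so far [(2, 4), (2, 5)]; region rows[2,3) x cols[4,8) = 1x4
Unfold 1 (reflect across v@4): 4 holes -> [(2, 2), (2, 3), (2, 4), (2, 5)]
Unfold 2 (reflect across h@3): 8 holes -> [(2, 2), (2, 3), (2, 4), (2, 5), (3, 2), (3, 3), (3, 4), (3, 5)]
Unfold 3 (reflect across h@2): 16 holes -> [(0, 2), (0, 3), (0, 4), (0, 5), (1, 2), (1, 3), (1, 4), (1, 5), (2, 2), (2, 3), (2, 4), (2, 5), (3, 2), (3, 3), (3, 4), (3, 5)]
Unfold 4 (reflect across v@8): 32 holes -> [(0, 2), (0, 3), (0, 4), (0, 5), (0, 10), (0, 11), (0, 12), (0, 13), (1, 2), (1, 3), (1, 4), (1, 5), (1, 10), (1, 11), (1, 12), (1, 13), (2, 2), (2, 3), (2, 4), (2, 5), (2, 10), (2, 11), (2, 12), (2, 13), (3, 2), (3, 3), (3, 4), (3, 5), (3, 10), (3, 11), (3, 12), (3, 13)]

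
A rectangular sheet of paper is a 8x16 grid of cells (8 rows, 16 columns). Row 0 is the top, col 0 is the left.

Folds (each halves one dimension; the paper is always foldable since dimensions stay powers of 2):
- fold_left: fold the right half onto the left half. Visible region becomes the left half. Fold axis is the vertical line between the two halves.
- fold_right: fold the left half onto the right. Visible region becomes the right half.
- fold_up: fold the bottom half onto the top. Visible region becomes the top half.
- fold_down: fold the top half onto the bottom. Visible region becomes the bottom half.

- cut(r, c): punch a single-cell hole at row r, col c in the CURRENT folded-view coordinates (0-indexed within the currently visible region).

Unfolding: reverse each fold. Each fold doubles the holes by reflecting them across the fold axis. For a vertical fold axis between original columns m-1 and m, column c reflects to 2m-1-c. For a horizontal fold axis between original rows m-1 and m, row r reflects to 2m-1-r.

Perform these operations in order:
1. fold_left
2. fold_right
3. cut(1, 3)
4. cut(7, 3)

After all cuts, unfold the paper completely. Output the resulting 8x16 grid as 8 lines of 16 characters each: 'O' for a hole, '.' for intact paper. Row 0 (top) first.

Answer: ................
O......OO......O
................
................
................
................
................
O......OO......O

Derivation:
Op 1 fold_left: fold axis v@8; visible region now rows[0,8) x cols[0,8) = 8x8
Op 2 fold_right: fold axis v@4; visible region now rows[0,8) x cols[4,8) = 8x4
Op 3 cut(1, 3): punch at orig (1,7); cuts so far [(1, 7)]; region rows[0,8) x cols[4,8) = 8x4
Op 4 cut(7, 3): punch at orig (7,7); cuts so far [(1, 7), (7, 7)]; region rows[0,8) x cols[4,8) = 8x4
Unfold 1 (reflect across v@4): 4 holes -> [(1, 0), (1, 7), (7, 0), (7, 7)]
Unfold 2 (reflect across v@8): 8 holes -> [(1, 0), (1, 7), (1, 8), (1, 15), (7, 0), (7, 7), (7, 8), (7, 15)]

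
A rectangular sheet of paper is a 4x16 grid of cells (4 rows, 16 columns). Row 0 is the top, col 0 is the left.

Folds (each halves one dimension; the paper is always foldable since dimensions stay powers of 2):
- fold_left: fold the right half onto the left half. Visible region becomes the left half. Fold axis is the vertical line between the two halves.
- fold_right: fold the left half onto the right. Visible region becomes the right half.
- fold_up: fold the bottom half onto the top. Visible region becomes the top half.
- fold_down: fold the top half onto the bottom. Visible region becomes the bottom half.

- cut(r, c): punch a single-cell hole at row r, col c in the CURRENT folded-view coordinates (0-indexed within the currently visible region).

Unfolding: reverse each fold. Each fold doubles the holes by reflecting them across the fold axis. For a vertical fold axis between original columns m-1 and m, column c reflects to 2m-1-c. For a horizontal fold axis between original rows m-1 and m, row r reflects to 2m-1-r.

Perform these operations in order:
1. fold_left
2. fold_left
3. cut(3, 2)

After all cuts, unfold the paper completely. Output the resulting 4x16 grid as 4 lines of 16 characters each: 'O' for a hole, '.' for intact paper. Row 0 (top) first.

Answer: ................
................
................
..O..O....O..O..

Derivation:
Op 1 fold_left: fold axis v@8; visible region now rows[0,4) x cols[0,8) = 4x8
Op 2 fold_left: fold axis v@4; visible region now rows[0,4) x cols[0,4) = 4x4
Op 3 cut(3, 2): punch at orig (3,2); cuts so far [(3, 2)]; region rows[0,4) x cols[0,4) = 4x4
Unfold 1 (reflect across v@4): 2 holes -> [(3, 2), (3, 5)]
Unfold 2 (reflect across v@8): 4 holes -> [(3, 2), (3, 5), (3, 10), (3, 13)]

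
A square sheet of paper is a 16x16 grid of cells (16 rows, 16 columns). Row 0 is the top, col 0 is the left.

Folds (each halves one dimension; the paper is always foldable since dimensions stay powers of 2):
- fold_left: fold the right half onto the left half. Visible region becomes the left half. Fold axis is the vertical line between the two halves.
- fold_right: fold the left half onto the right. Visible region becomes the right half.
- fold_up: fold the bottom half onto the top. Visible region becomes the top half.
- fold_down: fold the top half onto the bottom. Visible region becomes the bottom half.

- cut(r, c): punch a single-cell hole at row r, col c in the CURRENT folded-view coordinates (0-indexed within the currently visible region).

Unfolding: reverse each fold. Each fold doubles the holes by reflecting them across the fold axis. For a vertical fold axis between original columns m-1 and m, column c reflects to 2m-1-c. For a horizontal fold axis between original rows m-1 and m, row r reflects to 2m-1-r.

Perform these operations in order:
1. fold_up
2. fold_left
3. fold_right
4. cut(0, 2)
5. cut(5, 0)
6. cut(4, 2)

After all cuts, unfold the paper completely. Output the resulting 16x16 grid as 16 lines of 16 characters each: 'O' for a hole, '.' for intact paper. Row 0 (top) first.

Answer: .O....O..O....O.
................
................
................
.O....O..O....O.
...OO......OO...
................
................
................
................
...OO......OO...
.O....O..O....O.
................
................
................
.O....O..O....O.

Derivation:
Op 1 fold_up: fold axis h@8; visible region now rows[0,8) x cols[0,16) = 8x16
Op 2 fold_left: fold axis v@8; visible region now rows[0,8) x cols[0,8) = 8x8
Op 3 fold_right: fold axis v@4; visible region now rows[0,8) x cols[4,8) = 8x4
Op 4 cut(0, 2): punch at orig (0,6); cuts so far [(0, 6)]; region rows[0,8) x cols[4,8) = 8x4
Op 5 cut(5, 0): punch at orig (5,4); cuts so far [(0, 6), (5, 4)]; region rows[0,8) x cols[4,8) = 8x4
Op 6 cut(4, 2): punch at orig (4,6); cuts so far [(0, 6), (4, 6), (5, 4)]; region rows[0,8) x cols[4,8) = 8x4
Unfold 1 (reflect across v@4): 6 holes -> [(0, 1), (0, 6), (4, 1), (4, 6), (5, 3), (5, 4)]
Unfold 2 (reflect across v@8): 12 holes -> [(0, 1), (0, 6), (0, 9), (0, 14), (4, 1), (4, 6), (4, 9), (4, 14), (5, 3), (5, 4), (5, 11), (5, 12)]
Unfold 3 (reflect across h@8): 24 holes -> [(0, 1), (0, 6), (0, 9), (0, 14), (4, 1), (4, 6), (4, 9), (4, 14), (5, 3), (5, 4), (5, 11), (5, 12), (10, 3), (10, 4), (10, 11), (10, 12), (11, 1), (11, 6), (11, 9), (11, 14), (15, 1), (15, 6), (15, 9), (15, 14)]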